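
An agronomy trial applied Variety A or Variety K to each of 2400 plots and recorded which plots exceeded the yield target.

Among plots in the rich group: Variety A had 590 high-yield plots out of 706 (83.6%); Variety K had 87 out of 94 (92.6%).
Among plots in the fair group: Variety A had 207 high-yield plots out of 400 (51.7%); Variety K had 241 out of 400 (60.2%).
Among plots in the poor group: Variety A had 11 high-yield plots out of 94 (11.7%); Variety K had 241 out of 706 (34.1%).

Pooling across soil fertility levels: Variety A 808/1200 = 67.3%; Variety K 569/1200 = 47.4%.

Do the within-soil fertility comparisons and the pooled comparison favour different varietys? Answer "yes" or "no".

yes

Within each soil fertility level (rich 83.6% vs 92.6%; fair 51.7% vs 60.2%; poor 11.7% vs 34.1%), Variety K has the higher rate every time. Pooled: 67.3% vs 47.4% — Variety A has the higher rate overall. The two comparisons disagree.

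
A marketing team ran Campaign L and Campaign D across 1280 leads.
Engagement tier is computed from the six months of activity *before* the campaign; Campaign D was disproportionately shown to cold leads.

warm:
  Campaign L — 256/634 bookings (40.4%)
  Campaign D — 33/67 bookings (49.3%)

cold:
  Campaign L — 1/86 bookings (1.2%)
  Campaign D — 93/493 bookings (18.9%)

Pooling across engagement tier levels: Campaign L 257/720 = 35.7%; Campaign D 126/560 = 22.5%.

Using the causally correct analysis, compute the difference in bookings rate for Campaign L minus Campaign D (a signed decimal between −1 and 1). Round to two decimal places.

Campaign D is higher inside every engagement tier stratum but Campaign L is higher in aggregate. Whether to stratify depends on how engagement tier relates to the campaign.
Engagement tier is set before the campaign has any effect — it is not caused by the campaign — and it independently drives the outcome. That makes it a confounder, so the causal comparison is within engagement tier levels.
Adjusting over the population distribution of engagement tier: 0.548·(0.404−0.493) + 0.452·(0.012−0.189) = -0.129.

-0.13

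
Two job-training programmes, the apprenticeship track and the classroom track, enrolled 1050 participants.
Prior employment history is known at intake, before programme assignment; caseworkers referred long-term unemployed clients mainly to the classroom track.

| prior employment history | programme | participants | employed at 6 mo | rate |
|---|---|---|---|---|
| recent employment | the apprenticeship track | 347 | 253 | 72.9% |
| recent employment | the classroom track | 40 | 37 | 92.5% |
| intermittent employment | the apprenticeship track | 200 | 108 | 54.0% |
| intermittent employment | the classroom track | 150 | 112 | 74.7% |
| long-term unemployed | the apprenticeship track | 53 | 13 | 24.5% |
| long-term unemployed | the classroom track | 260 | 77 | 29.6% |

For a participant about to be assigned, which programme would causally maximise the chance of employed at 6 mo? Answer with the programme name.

the classroom track

The imbalance in prior employment history arose from how participants were allocated, not from anything the programme did; and prior employment history independently affects the outcome. The pooled gap is confounded — condition on prior employment history.
Within each level — recent employment: 72.9% vs 92.5%; intermittent employment: 54.0% vs 74.7%; long-term unemployed: 24.5% vs 29.6% — the classroom track is higher every time.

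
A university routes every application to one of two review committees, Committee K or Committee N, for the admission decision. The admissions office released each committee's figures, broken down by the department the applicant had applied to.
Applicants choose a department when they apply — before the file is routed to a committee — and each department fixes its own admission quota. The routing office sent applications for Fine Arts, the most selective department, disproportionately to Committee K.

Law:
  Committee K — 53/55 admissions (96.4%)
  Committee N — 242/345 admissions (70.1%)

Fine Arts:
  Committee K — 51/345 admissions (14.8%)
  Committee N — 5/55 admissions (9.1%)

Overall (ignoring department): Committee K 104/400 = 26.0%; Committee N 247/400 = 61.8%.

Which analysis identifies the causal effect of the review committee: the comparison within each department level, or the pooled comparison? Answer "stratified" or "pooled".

The stratified and pooled comparisons disagree (Committee K wins within each department; Committee N wins overall), so the answer turns on the causal role of department.
Here department is a common cause — it drives both which review committee a case falls under and the outcome. The crude comparison mixes populations; the stratum-specific rates are the causally relevant ones.
Within each level — Law: 96.4% vs 70.1%; Fine Arts: 14.8% vs 9.1% — Committee K is higher every time.

stratified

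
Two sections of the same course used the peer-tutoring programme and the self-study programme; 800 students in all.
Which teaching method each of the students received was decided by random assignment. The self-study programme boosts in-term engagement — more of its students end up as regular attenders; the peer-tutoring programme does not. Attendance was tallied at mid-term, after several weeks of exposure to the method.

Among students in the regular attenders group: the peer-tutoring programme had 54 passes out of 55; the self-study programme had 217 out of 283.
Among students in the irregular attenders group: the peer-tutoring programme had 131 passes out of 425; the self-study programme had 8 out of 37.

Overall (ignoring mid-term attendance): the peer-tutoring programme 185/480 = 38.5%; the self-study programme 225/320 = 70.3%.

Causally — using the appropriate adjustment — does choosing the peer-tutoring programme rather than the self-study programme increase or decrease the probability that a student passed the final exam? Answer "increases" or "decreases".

decreases

Mid-term attendance is recorded after the teaching method and is itself shifted by it — it sits on the causal path from teaching method to outcome. Conditioning on a mediator would strip out part of the effect we want; the pooled comparison gives the total causal effect.
Pooled: the peer-tutoring programme 38.5% vs the self-study programme 70.3%; the self-study programme is higher overall.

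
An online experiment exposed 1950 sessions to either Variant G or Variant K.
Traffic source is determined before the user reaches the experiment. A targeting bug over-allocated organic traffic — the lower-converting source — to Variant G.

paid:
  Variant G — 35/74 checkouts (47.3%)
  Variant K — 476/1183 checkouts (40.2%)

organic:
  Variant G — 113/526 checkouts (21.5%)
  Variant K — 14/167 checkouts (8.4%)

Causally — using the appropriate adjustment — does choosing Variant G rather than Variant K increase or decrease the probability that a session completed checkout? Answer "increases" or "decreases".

increases

Within every traffic source level Variant G has the higher rate, yet pooled Variant K does — Simpson's reversal.
The imbalance in traffic source arose from how sessions were allocated, not from anything the variant did; and traffic source independently affects the outcome. The pooled gap is confounded — condition on traffic source.
Within each level — paid: 47.3% vs 40.2%; organic: 21.5% vs 8.4% — Variant G is higher every time.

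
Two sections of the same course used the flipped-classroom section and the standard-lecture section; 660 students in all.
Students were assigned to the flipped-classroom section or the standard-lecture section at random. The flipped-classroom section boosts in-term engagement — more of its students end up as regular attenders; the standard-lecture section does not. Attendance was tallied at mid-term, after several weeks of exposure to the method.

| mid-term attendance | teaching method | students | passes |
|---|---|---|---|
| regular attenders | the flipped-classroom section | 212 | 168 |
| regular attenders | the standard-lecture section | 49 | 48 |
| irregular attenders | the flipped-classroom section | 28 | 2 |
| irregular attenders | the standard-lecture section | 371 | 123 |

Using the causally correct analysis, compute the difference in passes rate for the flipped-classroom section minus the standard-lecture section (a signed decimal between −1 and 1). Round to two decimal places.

+0.30

Mid-term attendance here is a post-treatment variable shaped by the teaching method; conditioning on it would introduce bias rather than remove it. The overall comparison is the causal one.
The causal difference is the pooled difference: 0.708 − 0.407 = +0.301.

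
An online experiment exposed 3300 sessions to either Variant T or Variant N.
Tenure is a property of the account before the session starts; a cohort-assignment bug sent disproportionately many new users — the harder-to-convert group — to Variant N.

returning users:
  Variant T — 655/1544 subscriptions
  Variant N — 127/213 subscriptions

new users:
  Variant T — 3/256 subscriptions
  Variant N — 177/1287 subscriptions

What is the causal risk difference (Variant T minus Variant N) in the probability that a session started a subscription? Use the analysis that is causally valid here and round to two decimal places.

-0.15

User tenure differs across variants for reasons unrelated to any effect of the variant itself, and it separately predicts the outcome — a classic confounder. We must compare within user tenure levels.
Adjusting over the population distribution of user tenure: 0.532·(0.424−0.596) + 0.468·(0.012−0.138) = -0.150.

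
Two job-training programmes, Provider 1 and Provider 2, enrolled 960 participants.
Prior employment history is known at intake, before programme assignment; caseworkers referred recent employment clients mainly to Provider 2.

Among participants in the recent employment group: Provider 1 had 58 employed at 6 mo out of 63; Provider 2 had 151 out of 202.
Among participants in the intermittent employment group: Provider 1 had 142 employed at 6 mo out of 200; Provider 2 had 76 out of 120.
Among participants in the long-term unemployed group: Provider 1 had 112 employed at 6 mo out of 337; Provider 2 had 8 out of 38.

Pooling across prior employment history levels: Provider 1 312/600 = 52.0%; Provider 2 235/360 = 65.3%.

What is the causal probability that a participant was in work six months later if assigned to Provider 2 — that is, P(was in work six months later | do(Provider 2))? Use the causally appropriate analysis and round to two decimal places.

0.50

Prior employment history is set before the programme has any effect — it is not caused by the programme — and it independently drives the outcome. That makes it a confounder, so the causal comparison is within prior employment history levels.
Standardising Provider 2 to the population prior employment history mix: 0.276·151/202 + 0.333·76/120 + 0.391·8/38 = 0.500.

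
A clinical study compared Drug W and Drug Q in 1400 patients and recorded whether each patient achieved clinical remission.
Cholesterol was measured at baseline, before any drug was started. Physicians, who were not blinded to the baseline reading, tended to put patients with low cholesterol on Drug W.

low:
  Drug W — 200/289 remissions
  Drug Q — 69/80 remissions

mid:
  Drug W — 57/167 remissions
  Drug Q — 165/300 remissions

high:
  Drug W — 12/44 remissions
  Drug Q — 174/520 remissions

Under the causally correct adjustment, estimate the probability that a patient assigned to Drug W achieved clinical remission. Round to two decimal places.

The cholesterol-specific comparison favours Drug Q throughout, but the pooled figures favour Drug W. The question is whether to condition on cholesterol.
Cholesterol satisfies the back-door criterion: it is not a descendant of the drug, and it blocks the spurious path from drug to outcome. Adjusting for it (i.e., using the within-cholesterol rates) gives the causal effect.
Standardising Drug W to the population cholesterol mix: 0.264·200/289 + 0.334·57/167 + 0.403·12/44 = 0.406.

0.41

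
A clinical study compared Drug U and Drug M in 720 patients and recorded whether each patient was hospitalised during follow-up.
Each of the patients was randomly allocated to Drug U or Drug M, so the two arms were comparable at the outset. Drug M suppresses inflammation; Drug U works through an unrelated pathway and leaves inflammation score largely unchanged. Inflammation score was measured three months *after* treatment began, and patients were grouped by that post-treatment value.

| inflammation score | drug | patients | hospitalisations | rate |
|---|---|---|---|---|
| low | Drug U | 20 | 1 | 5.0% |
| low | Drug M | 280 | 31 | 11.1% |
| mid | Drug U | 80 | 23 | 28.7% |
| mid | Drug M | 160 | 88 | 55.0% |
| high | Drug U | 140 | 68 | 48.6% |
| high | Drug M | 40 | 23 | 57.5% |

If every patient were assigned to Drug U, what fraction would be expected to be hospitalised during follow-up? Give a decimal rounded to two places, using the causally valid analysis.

The distribution of inflammation score is itself part of what the drug does — it is an intermediate outcome. Holding it fixed would remove that part of the effect; the total effect is the pooled difference.
So P(outcome | do(Drug U)) is just the pooled rate for Drug U: 92/240 = 0.383.

0.38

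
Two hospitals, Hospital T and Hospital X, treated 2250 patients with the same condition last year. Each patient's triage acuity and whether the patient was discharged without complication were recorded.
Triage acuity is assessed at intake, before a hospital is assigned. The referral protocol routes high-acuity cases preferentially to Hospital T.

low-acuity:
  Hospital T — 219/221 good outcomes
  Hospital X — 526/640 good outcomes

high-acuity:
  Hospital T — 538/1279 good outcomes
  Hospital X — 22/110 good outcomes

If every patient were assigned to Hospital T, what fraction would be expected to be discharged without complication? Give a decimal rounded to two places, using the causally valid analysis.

The triage acuity-specific comparison favours Hospital T throughout, but the pooled figures favour Hospital X. The question is whether to condition on triage acuity.
Here triage acuity is a common cause — it drives both which hospital a case falls under and the outcome. The crude comparison mixes populations; the stratum-specific rates are the causally relevant ones.
Standardising Hospital T to the population triage acuity mix: 0.383·219/221 + 0.617·538/1279 = 0.639.

0.64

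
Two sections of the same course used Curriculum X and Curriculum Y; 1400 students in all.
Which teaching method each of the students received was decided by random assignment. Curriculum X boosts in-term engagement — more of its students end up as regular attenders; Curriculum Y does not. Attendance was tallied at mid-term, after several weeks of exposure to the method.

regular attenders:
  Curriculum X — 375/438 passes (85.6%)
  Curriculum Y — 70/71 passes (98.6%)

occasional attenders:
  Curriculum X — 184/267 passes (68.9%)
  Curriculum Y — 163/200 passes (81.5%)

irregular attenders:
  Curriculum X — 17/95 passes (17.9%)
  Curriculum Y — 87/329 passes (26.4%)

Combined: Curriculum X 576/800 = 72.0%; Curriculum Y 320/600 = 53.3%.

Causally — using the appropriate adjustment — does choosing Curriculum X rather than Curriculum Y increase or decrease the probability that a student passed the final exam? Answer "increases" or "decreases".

Curriculum Y is higher inside every mid-term attendance stratum but Curriculum X is higher in aggregate. Whether to stratify depends on how mid-term attendance relates to the teaching method.
Mid-term attendance is recorded after the teaching method and is itself shifted by it — it sits on the causal path from teaching method to outcome. Conditioning on a mediator would strip out part of the effect we want; the pooled comparison gives the total causal effect.
Pooled: Curriculum X 72.0% vs Curriculum Y 53.3%; Curriculum X is higher overall.

increases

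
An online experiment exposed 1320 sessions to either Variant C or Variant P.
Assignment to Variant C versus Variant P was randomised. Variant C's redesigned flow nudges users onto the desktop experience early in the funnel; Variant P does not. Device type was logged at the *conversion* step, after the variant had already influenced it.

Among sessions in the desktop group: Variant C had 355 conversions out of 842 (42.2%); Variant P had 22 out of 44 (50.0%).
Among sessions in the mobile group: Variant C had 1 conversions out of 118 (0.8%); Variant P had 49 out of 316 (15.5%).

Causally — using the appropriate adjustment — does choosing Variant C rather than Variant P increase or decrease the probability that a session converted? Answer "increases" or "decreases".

Variant P is higher inside every device type stratum but Variant C is higher in aggregate. Whether to stratify depends on how device type relates to the variant.
The distribution of device type is itself part of what the variant does — it is an intermediate outcome. Holding it fixed would remove that part of the effect; the total effect is the pooled difference.
Pooled: Variant C 37.1% vs Variant P 19.7%; Variant C is higher overall.

increases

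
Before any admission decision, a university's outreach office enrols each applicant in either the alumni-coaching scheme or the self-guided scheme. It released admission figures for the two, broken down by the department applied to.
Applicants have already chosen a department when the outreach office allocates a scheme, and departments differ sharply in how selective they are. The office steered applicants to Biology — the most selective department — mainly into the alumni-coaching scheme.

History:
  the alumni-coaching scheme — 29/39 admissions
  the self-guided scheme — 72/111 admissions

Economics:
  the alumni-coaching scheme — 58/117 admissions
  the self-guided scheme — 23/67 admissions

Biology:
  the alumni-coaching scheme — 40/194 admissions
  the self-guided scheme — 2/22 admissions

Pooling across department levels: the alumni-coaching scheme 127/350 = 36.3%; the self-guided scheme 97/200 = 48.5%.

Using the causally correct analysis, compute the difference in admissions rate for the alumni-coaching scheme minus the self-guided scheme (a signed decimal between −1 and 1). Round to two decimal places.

+0.12

Since department is a pre-existing factor (not a product of the outreach scheme) and it affects the outcome on its own, it is a confounder. The stratified rates, not the pooled rate, identify the causal effect.
Adjusting over the population distribution of department: 0.273·(0.744−0.649) + 0.335·(0.496−0.343) + 0.393·(0.206−0.091) = +0.122.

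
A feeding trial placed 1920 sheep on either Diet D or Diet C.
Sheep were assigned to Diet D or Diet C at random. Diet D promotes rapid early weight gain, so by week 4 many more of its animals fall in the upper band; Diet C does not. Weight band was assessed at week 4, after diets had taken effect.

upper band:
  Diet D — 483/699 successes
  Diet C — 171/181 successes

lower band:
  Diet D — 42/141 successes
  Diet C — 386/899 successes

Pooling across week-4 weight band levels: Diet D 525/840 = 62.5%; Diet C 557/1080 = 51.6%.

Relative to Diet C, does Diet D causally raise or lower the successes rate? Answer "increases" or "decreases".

The week-4 weight band-specific comparison favours Diet C throughout, but the pooled figures favour Diet D. The question is whether to condition on week-4 weight band.
Week-4 weight band lies on the pathway diet → week-4 weight band → outcome, so adjusting for it blocks the indirect effect. For the total causal effect of diet, use the unadjusted pooled rates.
Pooled: Diet D 62.5% vs Diet C 51.6%; Diet D is higher overall.

increases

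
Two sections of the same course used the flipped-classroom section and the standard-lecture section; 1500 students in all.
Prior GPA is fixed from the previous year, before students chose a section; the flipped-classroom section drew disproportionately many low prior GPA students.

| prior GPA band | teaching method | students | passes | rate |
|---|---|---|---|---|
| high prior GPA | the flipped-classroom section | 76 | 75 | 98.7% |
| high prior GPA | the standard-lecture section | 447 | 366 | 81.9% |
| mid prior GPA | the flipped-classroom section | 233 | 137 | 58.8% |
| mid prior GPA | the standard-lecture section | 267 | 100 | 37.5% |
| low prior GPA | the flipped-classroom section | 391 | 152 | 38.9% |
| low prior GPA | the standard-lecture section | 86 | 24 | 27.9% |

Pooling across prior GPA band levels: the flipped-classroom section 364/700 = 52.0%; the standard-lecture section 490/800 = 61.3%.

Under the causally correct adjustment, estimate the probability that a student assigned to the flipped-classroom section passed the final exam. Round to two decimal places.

the flipped-classroom section is higher inside every prior GPA band stratum but the standard-lecture section is higher in aggregate. Whether to stratify depends on how prior GPA band relates to the teaching method.
Here prior GPA band is a common cause — it drives both which teaching method a case falls under and the outcome. The crude comparison mixes populations; the stratum-specific rates are the causally relevant ones.
Standardising the flipped-classroom section to the population prior GPA band mix: 0.349·75/76 + 0.333·137/233 + 0.318·152/391 = 0.664.

0.66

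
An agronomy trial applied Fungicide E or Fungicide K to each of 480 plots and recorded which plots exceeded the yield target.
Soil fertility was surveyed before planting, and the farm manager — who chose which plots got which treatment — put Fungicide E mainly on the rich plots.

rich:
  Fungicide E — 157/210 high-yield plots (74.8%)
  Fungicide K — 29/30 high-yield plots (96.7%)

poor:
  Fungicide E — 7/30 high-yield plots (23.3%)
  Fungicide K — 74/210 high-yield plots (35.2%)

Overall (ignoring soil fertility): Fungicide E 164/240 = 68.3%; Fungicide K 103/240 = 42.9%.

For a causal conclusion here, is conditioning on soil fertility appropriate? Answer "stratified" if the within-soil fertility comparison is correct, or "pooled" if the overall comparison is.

stratified

Nothing the fungicide does changes soil fertility; the imbalance is an allocation artefact. With soil fertility also predicting the outcome, the pooled figure is confounded, and the within-stratum comparison is the causal one.
Within each level — rich: 74.8% vs 96.7%; poor: 23.3% vs 35.2% — Fungicide K is higher every time.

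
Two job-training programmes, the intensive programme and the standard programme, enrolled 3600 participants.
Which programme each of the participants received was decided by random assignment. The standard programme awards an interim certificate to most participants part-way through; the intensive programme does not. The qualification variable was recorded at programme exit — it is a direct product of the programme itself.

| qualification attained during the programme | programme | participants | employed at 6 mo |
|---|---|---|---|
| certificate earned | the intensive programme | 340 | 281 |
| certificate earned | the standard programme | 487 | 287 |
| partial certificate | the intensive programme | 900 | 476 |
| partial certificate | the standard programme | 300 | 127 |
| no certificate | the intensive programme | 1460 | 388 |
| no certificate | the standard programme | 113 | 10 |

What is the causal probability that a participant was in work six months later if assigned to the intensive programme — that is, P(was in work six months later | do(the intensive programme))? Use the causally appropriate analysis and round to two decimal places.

Qualification attained during the programme lies on the pathway programme → qualification attained during the programme → outcome, so adjusting for it blocks the indirect effect. For the total causal effect of programme, use the unadjusted pooled rates.
So P(outcome | do(the intensive programme)) is just the pooled rate for the intensive programme: 1145/2700 = 0.424.

0.42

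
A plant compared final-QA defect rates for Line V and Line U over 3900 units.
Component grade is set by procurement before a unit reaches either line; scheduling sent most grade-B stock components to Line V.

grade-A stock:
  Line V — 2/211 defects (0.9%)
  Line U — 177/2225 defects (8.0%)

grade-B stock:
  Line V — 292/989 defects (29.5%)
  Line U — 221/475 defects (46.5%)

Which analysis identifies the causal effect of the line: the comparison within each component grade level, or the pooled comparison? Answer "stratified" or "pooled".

stratified

Since component grade is a pre-existing factor (not a product of the line) and it affects the outcome on its own, it is a confounder. The stratified rates, not the pooled rate, identify the causal effect.
Within each level — grade-A stock: 0.9% vs 8.0%; grade-B stock: 29.5% vs 46.5% — Line V is lower every time.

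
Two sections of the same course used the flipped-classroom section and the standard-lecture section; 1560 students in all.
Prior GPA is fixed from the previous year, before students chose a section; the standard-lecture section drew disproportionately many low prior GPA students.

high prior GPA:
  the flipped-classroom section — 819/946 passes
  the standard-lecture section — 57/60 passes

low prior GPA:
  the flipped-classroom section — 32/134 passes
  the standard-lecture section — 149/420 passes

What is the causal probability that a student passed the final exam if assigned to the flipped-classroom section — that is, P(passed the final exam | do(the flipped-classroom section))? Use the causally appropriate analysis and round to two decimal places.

0.64

Prior GPA band is set before the teaching method has any effect — it is not caused by the teaching method — and it independently drives the outcome. That makes it a confounder, so the causal comparison is within prior GPA band levels.
Standardising the flipped-classroom section to the population prior GPA band mix: 0.645·819/946 + 0.355·32/134 = 0.643.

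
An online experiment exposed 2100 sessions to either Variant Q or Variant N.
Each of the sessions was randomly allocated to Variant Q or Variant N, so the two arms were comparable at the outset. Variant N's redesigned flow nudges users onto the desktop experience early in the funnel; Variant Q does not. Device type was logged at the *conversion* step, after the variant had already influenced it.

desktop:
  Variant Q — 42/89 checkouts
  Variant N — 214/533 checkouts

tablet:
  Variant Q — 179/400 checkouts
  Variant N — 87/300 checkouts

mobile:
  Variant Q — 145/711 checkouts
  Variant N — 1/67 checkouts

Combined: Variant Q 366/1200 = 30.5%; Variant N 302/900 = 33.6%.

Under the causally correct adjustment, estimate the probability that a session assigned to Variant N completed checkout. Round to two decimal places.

Within every device type level Variant Q has the higher rate, yet pooled Variant N does — Simpson's reversal.
Stratifying would compare variants among sessions the variants themselves sorted into device type groups — a form of selection on an intermediate. The unconditioned pooled rates give the total causal effect.
So P(outcome | do(Variant N)) is just the pooled rate for Variant N: 302/900 = 0.336.

0.34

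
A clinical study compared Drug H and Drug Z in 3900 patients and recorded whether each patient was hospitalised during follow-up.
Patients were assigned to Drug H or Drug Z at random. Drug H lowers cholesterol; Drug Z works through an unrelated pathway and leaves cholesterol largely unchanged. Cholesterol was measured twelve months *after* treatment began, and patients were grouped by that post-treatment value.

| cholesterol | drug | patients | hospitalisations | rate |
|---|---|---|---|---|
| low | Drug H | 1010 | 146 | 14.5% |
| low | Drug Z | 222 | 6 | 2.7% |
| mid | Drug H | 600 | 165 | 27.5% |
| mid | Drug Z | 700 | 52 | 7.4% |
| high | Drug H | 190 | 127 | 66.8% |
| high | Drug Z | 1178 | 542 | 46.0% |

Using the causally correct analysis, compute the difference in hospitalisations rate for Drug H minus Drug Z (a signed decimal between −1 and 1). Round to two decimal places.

The cholesterol-specific comparison favours Drug Z throughout, but the pooled figures favour Drug H. The question is whether to condition on cholesterol.
Cholesterol is recorded after the drug and is itself shifted by it — it sits on the causal path from drug to outcome. Conditioning on a mediator would strip out part of the effect we want; the pooled comparison gives the total causal effect.
The causal difference is the pooled difference: 0.243 − 0.286 = -0.042.

-0.04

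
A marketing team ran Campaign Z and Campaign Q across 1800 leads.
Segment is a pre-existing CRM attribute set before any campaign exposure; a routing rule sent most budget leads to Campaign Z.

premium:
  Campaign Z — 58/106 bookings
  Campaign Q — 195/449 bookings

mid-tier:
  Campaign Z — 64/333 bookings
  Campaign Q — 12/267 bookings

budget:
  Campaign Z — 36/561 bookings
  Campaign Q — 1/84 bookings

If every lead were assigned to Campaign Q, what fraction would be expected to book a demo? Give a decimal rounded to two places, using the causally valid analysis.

Customer segment satisfies the back-door criterion: it is not a descendant of the campaign, and it blocks the spurious path from campaign to outcome. Adjusting for it (i.e., using the within-customer segment rates) gives the causal effect.
Standardising Campaign Q to the population customer segment mix: 0.308·195/449 + 0.333·12/267 + 0.358·1/84 = 0.153.

0.15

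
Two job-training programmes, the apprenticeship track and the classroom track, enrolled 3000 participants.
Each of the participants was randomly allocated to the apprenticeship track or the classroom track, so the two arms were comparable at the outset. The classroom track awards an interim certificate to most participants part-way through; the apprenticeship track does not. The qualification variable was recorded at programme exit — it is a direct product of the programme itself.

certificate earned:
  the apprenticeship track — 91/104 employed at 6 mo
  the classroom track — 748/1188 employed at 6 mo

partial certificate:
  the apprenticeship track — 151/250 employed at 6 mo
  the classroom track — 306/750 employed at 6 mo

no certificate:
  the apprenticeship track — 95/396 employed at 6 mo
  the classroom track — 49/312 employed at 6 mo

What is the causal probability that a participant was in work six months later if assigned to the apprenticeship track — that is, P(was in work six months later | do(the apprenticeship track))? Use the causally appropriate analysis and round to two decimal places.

the apprenticeship track is higher inside every qualification attained during the programme stratum but the classroom track is higher in aggregate. Whether to stratify depends on how qualification attained during the programme relates to the programme.
The distribution of qualification attained during the programme is itself part of what the programme does — it is an intermediate outcome. Holding it fixed would remove that part of the effect; the total effect is the pooled difference.
So P(outcome | do(the apprenticeship track)) is just the pooled rate for the apprenticeship track: 337/750 = 0.449.

0.45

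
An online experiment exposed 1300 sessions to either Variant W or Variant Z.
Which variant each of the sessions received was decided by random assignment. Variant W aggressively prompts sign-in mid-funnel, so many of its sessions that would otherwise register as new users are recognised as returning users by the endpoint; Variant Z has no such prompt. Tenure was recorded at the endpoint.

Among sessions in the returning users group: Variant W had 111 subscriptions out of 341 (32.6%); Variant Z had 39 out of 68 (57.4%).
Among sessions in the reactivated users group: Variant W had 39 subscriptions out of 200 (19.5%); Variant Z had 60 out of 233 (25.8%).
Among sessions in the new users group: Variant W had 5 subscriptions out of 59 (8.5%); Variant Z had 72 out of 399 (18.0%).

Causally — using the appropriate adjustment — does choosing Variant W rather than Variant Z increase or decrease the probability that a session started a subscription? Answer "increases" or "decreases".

increases

The distribution of user tenure is itself part of what the variant does — it is an intermediate outcome. Holding it fixed would remove that part of the effect; the total effect is the pooled difference.
Pooled: Variant W 25.8% vs Variant Z 24.4%; Variant W is higher overall.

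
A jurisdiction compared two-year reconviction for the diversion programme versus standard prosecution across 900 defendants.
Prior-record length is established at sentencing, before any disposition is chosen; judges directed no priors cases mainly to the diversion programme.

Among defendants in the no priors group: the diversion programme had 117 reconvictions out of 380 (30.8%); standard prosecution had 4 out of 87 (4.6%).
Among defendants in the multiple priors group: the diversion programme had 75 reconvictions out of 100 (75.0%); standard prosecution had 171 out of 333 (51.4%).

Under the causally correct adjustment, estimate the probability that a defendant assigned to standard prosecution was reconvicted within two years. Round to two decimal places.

Within every prior-record length level standard prosecution has the lower rate, yet pooled the diversion programme does — Simpson's reversal.
Since prior-record length is a pre-existing factor (not a product of the disposition) and it affects the outcome on its own, it is a confounder. The stratified rates, not the pooled rate, identify the causal effect.
Standardising standard prosecution to the population prior-record length mix: 0.519·4/87 + 0.481·171/333 = 0.271.

0.27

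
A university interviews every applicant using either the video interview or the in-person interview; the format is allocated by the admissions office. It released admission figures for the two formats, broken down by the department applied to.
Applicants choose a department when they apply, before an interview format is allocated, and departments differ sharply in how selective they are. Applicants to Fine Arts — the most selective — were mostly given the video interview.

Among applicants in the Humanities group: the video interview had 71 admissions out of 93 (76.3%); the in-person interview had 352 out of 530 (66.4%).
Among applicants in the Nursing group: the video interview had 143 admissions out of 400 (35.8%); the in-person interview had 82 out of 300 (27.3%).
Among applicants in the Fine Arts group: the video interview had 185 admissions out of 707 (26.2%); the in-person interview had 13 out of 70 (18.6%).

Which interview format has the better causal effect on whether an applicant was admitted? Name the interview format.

The stratified and pooled comparisons disagree (the video interview wins within each department; the in-person interview wins overall), so the answer turns on the causal role of department.
Department is set before the interview format has any effect — it is not caused by the interview format — and it independently drives the outcome. That makes it a confounder, so the causal comparison is within department levels.
Within each level — Humanities: 76.3% vs 66.4%; Nursing: 35.8% vs 27.3%; Fine Arts: 26.2% vs 18.6% — the video interview is higher every time.

the video interview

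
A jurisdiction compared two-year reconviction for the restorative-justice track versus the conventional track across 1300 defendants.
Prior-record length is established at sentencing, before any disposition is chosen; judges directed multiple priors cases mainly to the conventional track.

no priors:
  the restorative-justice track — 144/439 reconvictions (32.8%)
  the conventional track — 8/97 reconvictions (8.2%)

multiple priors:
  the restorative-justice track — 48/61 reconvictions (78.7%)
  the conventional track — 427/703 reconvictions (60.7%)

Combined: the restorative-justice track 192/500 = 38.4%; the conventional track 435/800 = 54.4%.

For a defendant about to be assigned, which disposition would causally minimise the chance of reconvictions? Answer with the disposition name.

the conventional track

Within every prior-record length level the conventional track has the lower rate, yet pooled the restorative-justice track does — Simpson's reversal.
Here prior-record length is a common cause — it drives both which disposition a case falls under and the outcome. The crude comparison mixes populations; the stratum-specific rates are the causally relevant ones.
Within each level — no priors: 32.8% vs 8.2%; multiple priors: 78.7% vs 60.7% — the conventional track is lower every time.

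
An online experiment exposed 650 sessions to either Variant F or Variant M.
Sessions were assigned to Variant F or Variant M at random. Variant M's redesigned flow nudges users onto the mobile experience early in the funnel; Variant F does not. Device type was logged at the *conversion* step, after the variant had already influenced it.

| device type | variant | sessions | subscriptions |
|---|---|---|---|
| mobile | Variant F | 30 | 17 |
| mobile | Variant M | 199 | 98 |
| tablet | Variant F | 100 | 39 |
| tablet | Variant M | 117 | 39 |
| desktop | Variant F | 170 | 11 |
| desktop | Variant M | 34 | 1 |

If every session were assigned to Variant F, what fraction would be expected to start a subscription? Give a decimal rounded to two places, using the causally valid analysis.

0.22

Within every device type level Variant F has the higher rate, yet pooled Variant M does — Simpson's reversal.
Device type is downstream of the variant. One should not condition on a consequence of treatment, so the overall rates are the right comparison.
So P(outcome | do(Variant F)) is just the pooled rate for Variant F: 67/300 = 0.223.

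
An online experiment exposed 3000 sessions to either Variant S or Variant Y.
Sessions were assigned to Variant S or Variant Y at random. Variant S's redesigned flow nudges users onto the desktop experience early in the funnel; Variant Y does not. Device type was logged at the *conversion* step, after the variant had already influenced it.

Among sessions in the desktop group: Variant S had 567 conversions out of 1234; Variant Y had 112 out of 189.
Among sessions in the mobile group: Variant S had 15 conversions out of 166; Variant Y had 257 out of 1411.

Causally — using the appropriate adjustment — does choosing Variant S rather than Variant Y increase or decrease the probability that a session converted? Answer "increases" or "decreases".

Device type here is a post-treatment variable shaped by the variant; conditioning on it would introduce bias rather than remove it. The overall comparison is the causal one.
Pooled: Variant S 41.6% vs Variant Y 23.1%; Variant S is higher overall.

increases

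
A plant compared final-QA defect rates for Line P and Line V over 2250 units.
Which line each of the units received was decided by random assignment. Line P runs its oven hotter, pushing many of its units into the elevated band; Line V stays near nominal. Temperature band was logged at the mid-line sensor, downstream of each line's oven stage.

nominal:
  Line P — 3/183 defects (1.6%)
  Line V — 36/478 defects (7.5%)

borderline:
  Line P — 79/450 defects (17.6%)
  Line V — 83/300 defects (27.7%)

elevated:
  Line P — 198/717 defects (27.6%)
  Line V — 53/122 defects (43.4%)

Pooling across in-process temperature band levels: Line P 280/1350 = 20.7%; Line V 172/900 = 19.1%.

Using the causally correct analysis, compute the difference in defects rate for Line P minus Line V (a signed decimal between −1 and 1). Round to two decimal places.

+0.02

In-process temperature band is downstream of the line. One should not condition on a consequence of treatment, so the overall rates are the right comparison.
The causal difference is the pooled difference: 0.207 − 0.191 = +0.016.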